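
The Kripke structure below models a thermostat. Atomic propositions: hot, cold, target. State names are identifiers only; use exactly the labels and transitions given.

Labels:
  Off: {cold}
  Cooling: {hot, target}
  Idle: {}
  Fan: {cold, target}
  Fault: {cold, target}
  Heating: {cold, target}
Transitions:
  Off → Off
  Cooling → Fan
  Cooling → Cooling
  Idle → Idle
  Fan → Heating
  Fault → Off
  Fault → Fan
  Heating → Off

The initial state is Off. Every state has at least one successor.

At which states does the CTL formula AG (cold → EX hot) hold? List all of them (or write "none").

{Idle}

States satisfying cold → EX hot: {Cooling, Idle}.
States satisfying AG (cold → EX hot): {Idle}.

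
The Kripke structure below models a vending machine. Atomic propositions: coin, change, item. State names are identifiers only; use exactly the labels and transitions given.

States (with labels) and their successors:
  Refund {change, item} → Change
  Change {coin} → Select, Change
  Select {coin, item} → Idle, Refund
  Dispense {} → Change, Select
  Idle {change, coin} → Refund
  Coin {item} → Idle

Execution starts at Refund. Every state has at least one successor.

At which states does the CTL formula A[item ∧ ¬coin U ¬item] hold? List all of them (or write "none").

States satisfying item ∧ ¬coin: {Refund, Coin}.
States satisfying ¬item: {Change, Dispense, Idle}.
States satisfying A[item ∧ ¬coin U ¬item]: {Refund, Change, Dispense, Idle, Coin}.

{Refund, Change, Dispense, Idle, Coin}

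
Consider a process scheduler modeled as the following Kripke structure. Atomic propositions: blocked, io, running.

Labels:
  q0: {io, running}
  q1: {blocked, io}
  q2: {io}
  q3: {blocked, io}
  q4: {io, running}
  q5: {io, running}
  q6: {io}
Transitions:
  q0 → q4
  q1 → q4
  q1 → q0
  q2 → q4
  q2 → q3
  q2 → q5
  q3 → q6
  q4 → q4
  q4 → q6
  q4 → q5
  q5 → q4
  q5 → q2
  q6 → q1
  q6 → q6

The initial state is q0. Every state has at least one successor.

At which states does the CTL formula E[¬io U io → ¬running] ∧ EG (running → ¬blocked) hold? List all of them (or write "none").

{q1, q2, q3, q6}

States satisfying ¬io: ∅.
States satisfying io → ¬running: {q1, q2, q3, q6}.
States satisfying E[¬io U io → ¬running]: {q1, q2, q3, q6}.
States satisfying running → ¬blocked: {q0, q1, q2, q3, q4, q5, q6}.
States satisfying EG (running → ¬blocked): {q0, q1, q2, q3, q4, q5, q6}.
States satisfying E[¬io U io → ¬running] ∧ EG (running → ¬blocked): {q1, q2, q3, q6}.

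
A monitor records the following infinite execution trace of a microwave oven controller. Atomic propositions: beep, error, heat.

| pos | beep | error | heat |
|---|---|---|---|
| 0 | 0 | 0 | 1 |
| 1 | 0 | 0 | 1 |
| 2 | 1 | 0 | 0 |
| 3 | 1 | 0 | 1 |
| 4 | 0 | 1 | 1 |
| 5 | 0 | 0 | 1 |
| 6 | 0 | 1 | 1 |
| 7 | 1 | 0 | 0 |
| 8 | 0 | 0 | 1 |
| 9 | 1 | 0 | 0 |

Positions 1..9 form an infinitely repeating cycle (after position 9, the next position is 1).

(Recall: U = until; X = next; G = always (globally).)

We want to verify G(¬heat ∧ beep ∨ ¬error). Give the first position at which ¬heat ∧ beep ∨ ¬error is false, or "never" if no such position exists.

Check ¬heat ∧ beep ∨ ¬error at each position in order: 0 ✓, 1 ✓, 2 ✓, 3 ✓.
At position 4 the labels are {error, heat}, so ¬heat ∧ beep ∨ ¬error is false there. This is the first violation.

4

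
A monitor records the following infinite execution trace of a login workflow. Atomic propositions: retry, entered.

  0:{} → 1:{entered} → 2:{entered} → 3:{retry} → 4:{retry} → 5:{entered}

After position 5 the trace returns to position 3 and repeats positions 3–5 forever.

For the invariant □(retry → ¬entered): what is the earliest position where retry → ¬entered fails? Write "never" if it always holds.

retry → ¬entered holds at every position 0..5, and those are all the positions the trace ever visits, so the invariant □(retry → ¬entered) is never violated.

never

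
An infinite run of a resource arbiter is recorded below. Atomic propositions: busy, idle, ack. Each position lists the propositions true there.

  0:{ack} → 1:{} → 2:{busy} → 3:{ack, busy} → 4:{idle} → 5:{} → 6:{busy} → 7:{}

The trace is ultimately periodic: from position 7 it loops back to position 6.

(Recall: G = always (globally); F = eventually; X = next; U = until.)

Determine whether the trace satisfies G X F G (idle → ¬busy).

Holds

X F G (idle → ¬busy) holds at every position 0..7, and those are all positions ever visited, so G X F G (idle → ¬busy) holds.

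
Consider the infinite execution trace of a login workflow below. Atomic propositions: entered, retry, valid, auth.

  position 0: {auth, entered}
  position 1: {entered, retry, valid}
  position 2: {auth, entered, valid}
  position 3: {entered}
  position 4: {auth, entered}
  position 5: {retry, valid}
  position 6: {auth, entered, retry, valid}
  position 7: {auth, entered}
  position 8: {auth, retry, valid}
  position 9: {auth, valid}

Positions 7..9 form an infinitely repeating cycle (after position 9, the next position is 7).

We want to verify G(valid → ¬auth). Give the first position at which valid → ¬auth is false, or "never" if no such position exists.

Check valid → ¬auth at each position in order: 0 ✓, 1 ✓.
At position 2 the labels are {auth, entered, valid}, so valid → ¬auth is false there. This is the first violation.

2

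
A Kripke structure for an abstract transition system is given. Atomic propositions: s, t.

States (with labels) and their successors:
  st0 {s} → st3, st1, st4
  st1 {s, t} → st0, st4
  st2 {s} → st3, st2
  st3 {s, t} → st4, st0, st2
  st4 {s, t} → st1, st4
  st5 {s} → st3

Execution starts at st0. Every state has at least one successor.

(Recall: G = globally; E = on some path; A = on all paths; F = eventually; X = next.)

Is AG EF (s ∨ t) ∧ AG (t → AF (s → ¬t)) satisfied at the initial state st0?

States satisfying EF (s ∨ t): {st0, st1, st2, st3, st4, st5}.
States satisfying AG EF (s ∨ t): {st0, st1, st2, st3, st4, st5}.
States satisfying t → AF (s → ¬t): {st0, st2, st5}.
States satisfying AG (t → AF (s → ¬t)): ∅.
States satisfying AG EF (s ∨ t) ∧ AG (t → AF (s → ¬t)): ∅.
st0 ∉ Sat(AG EF (s ∨ t) ∧ AG (t → AF (s → ¬t))).

No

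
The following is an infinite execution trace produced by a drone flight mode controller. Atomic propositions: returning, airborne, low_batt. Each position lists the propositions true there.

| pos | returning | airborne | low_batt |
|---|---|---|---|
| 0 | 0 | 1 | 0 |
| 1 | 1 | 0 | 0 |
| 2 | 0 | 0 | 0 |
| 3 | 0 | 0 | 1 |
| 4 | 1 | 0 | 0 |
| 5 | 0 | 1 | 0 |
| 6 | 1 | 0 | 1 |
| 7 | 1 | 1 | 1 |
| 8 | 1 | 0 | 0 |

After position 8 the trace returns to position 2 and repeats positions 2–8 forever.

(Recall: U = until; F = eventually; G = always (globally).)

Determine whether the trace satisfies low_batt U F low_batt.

Holds

Walking from position 0: F low_batt first holds at position 0, and low_batt holds at every earlier position along the way, so low_batt U F low_batt holds.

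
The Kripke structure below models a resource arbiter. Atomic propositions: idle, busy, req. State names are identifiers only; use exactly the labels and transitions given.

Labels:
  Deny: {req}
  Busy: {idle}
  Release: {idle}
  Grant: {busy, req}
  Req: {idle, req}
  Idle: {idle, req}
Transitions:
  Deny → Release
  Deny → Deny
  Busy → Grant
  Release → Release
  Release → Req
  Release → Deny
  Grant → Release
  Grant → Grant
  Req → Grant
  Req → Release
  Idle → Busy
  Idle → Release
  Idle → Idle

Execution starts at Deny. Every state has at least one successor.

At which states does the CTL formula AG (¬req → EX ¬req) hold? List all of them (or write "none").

States satisfying ¬req → EX ¬req: {Deny, Release, Grant, Req, Idle}.
States satisfying AG (¬req → EX ¬req): {Deny, Release, Grant, Req}.

{Deny, Release, Grant, Req}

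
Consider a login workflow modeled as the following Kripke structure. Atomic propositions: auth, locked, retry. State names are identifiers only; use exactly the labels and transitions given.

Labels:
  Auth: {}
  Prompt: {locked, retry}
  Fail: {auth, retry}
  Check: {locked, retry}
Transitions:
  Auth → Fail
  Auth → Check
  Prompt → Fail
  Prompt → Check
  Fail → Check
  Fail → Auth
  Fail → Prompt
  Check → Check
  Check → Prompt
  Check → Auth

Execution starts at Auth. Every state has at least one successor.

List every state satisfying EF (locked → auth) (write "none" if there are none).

States satisfying locked → auth: {Auth, Fail}.
States satisfying EF (locked → auth): {Auth, Prompt, Fail, Check}.

{Auth, Prompt, Fail, Check}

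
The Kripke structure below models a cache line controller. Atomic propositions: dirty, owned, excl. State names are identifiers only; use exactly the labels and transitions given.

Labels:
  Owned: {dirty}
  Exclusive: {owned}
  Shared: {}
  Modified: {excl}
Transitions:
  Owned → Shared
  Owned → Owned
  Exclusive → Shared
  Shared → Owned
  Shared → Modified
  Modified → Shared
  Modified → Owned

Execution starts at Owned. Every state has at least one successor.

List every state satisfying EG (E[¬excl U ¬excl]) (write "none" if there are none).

{Owned, Exclusive, Shared}

States satisfying E[¬excl U ¬excl]: {Owned, Exclusive, Shared}.
States satisfying EG (E[¬excl U ¬excl]): {Owned, Exclusive, Shared}.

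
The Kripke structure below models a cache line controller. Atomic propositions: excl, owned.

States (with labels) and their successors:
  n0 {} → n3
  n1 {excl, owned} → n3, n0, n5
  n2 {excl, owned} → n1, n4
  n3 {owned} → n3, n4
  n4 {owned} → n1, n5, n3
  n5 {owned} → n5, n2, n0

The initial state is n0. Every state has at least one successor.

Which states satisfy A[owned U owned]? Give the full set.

States satisfying owned: {n1, n2, n3, n4, n5}.
States satisfying A[owned U owned]: {n1, n2, n3, n4, n5}.

{n1, n2, n3, n4, n5}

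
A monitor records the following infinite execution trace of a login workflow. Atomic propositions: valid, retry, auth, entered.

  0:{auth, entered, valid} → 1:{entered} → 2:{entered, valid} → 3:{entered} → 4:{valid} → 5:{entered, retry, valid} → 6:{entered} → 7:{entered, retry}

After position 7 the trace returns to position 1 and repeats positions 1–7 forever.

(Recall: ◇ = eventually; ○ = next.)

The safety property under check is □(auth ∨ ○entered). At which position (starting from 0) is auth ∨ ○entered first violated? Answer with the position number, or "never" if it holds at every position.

3

Check auth ∨ ○entered at each position in order: 0 ✓, 1 ✓, 2 ✓.
At position 3 the labels are {entered} and the next position 4 has {valid}, so auth ∨ ○entered is false there. This is the first violation.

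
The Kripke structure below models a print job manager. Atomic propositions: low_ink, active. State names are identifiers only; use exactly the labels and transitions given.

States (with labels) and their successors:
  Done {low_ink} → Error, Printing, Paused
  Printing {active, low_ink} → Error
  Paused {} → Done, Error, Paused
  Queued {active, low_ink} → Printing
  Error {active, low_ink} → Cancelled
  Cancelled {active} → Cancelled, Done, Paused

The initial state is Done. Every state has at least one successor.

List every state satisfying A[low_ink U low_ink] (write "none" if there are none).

States satisfying low_ink: {Done, Printing, Queued, Error}.
States satisfying A[low_ink U low_ink]: {Done, Printing, Queued, Error}.

{Done, Printing, Queued, Error}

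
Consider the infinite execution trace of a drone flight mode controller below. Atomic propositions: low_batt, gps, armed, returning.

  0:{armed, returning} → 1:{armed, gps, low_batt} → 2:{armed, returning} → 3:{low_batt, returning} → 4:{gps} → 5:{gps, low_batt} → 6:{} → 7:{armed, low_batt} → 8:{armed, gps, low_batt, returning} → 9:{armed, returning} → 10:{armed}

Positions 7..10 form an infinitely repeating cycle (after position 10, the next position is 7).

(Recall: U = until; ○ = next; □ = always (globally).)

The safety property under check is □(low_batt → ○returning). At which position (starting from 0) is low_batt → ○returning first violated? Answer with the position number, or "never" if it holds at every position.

Check low_batt → ○returning at each position in order: 0 ✓, 1 ✓, 2 ✓.
At position 3 the labels are {low_batt, returning} and the next position 4 has {gps}, so low_batt → ○returning is false there. This is the first violation.

3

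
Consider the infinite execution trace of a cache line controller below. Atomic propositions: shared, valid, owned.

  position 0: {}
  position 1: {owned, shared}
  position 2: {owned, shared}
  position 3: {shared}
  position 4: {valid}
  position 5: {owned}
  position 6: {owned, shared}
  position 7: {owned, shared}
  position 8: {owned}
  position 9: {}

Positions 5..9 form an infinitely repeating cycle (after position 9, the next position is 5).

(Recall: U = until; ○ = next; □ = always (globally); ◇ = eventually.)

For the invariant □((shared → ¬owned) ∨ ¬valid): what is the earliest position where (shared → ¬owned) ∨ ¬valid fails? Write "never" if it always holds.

(shared → ¬owned) ∨ ¬valid holds at every position 0..9, and those are all the positions the trace ever visits, so the invariant □((shared → ¬owned) ∨ ¬valid) is never violated.

never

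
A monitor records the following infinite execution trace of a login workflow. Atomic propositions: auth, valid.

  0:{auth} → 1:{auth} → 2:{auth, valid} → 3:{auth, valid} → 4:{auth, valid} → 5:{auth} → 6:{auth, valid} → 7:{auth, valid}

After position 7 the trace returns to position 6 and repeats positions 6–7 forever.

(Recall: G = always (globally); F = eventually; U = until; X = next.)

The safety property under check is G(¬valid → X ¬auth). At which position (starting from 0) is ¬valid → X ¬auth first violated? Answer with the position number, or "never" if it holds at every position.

0

At position 0 the labels are {auth} and the next position 1 has {auth}, so ¬valid → X ¬auth is false there. This is the first violation.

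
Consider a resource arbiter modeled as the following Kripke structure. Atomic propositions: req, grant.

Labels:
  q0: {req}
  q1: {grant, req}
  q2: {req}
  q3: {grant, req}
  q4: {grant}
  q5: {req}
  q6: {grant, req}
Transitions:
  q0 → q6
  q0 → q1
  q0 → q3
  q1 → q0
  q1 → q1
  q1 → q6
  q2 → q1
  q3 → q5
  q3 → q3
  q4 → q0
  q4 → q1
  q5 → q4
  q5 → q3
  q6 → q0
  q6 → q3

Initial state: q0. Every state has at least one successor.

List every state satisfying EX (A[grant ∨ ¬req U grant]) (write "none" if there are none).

{q0, q1, q2, q3, q4, q5, q6}

States satisfying A[grant ∨ ¬req U grant]: {q1, q3, q4, q6}.
States satisfying EX (A[grant ∨ ¬req U grant]): {q0, q1, q2, q3, q4, q5, q6}.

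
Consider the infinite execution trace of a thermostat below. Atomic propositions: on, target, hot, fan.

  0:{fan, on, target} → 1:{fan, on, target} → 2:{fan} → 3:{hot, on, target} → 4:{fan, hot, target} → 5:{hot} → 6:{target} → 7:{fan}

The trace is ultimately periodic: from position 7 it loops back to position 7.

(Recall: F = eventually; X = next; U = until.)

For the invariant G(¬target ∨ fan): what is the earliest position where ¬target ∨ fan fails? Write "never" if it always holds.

3

Check ¬target ∨ fan at each position in order: 0 ✓, 1 ✓, 2 ✓.
At position 3 the labels are {hot, on, target}, so ¬target ∨ fan is false there. This is the first violation.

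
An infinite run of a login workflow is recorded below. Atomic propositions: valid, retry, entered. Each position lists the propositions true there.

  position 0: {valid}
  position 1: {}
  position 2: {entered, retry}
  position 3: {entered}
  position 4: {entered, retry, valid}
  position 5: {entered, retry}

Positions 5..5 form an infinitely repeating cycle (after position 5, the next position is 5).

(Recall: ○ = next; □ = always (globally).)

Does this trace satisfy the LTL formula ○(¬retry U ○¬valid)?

Holds

The position after 0 is 1; ¬retry U ○¬valid is true there.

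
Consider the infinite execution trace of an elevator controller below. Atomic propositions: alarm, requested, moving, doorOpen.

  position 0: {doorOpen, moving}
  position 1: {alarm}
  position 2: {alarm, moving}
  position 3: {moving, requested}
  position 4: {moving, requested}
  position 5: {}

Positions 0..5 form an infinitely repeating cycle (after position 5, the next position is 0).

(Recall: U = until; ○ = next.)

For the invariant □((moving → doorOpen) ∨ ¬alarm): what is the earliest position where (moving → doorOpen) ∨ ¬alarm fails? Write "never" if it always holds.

Check (moving → doorOpen) ∨ ¬alarm at each position in order: 0 ✓, 1 ✓.
At position 2 the labels are {alarm, moving}, so (moving → doorOpen) ∨ ¬alarm is false there. This is the first violation.

2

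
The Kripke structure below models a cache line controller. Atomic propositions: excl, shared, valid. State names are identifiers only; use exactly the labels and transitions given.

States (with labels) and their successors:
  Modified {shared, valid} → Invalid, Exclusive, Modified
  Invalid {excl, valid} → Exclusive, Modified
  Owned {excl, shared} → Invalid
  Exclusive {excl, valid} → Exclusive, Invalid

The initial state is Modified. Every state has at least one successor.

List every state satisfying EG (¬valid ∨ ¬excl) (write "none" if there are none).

{Modified}

States satisfying ¬valid ∨ ¬excl: {Modified, Owned}.
States satisfying EG (¬valid ∨ ¬excl): {Modified}.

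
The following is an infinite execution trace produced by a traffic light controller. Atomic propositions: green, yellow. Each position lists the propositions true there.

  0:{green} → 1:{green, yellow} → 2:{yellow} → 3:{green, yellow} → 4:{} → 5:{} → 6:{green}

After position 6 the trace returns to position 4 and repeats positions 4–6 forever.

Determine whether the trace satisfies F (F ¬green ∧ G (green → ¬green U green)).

F ¬green ∧ G (green → ¬green U green) holds at position 0, which is reachable from 0, so F (F ¬green ∧ G (green → ¬green U green)) holds.

Satisfied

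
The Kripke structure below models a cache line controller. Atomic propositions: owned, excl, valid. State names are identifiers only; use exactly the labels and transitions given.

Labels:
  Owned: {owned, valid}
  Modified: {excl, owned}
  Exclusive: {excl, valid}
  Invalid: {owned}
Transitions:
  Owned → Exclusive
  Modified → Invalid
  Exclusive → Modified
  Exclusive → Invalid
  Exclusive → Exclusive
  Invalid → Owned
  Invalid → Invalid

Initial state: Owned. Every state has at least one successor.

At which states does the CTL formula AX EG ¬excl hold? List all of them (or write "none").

States satisfying EG ¬excl: {Invalid}.
States satisfying AX EG ¬excl: {Modified}.

{Modified}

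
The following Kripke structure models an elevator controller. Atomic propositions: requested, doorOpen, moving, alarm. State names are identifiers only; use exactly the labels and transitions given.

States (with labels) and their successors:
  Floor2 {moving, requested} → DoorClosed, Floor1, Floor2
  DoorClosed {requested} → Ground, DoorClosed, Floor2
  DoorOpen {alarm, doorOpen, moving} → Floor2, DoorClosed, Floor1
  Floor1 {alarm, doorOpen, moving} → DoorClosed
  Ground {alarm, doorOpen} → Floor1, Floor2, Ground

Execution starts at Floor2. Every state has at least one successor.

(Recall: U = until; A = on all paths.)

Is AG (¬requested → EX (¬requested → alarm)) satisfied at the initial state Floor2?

States satisfying ¬requested → EX (¬requested → alarm): {Floor2, DoorClosed, DoorOpen, Floor1, Ground}.
States satisfying AG (¬requested → EX (¬requested → alarm)): {Floor2, DoorClosed, DoorOpen, Floor1, Ground}.
Every state reachable from Floor2 satisfies ¬requested → EX (¬requested → alarm).
Floor2 ∈ Sat(AG (¬requested → EX (¬requested → alarm))).

Yes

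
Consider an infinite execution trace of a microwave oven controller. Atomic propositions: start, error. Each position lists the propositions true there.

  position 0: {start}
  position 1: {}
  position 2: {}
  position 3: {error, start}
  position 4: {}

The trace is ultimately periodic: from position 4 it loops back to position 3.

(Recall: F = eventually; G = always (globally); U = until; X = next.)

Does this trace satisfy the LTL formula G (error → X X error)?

error → X X error holds at every position 0..4, and those are all positions ever visited, so G (error → X X error) holds.
Positions where error holds: 3.
Check X X error at each: 3→ok.

Holds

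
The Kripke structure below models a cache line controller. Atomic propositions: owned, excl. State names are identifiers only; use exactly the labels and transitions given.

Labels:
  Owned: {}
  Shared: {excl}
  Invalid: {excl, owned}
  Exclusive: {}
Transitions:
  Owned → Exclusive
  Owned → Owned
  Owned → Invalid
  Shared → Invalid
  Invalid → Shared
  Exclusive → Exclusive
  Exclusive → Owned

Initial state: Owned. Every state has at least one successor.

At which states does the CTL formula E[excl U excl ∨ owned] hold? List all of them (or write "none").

{Shared, Invalid}

States satisfying excl: {Shared, Invalid}.
States satisfying excl ∨ owned: {Shared, Invalid}.
States satisfying E[excl U excl ∨ owned]: {Shared, Invalid}.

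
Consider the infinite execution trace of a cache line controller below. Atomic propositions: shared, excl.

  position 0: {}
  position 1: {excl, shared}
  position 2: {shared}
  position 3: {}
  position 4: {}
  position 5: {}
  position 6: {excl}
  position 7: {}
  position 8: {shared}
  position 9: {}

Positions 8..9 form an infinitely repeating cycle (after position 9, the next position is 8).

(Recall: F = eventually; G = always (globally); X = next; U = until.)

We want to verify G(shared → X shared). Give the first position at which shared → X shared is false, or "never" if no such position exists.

2

Check shared → X shared at each position in order: 0 ✓, 1 ✓.
At position 2 the labels are {shared} and the next position 3 has {}, so shared → X shared is false there. This is the first violation.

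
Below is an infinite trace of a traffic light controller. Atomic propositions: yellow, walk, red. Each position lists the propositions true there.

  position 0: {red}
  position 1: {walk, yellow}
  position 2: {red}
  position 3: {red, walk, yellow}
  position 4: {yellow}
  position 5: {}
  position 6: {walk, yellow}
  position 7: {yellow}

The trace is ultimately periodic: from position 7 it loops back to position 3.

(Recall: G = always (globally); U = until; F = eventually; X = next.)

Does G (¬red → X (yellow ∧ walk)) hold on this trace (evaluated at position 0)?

¬red → X (yellow ∧ walk) must hold at every position from 0 onward. It fails at position 1, so G (¬red → X (yellow ∧ walk)) is false.
Positions where ¬red holds: 1, 4, 5, 6, 7.
Check X (yellow ∧ walk) at each: 1→fails, 4→fails, 5→ok, 6→fails, 7→ok.

Violated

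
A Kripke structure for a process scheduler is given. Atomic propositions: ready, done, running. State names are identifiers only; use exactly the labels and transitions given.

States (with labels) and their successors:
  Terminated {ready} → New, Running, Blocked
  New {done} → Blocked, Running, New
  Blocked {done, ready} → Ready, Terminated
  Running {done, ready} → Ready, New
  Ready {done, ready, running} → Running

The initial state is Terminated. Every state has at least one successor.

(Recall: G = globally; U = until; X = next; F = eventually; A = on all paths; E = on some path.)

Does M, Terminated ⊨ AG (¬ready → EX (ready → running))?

States satisfying ¬ready → EX (ready → running): {Terminated, New, Blocked, Running, Ready}.
States satisfying AG (¬ready → EX (ready → running)): {Terminated, New, Blocked, Running, Ready}.
Every state reachable from Terminated satisfies ¬ready → EX (ready → running).
Terminated ∈ Sat(AG (¬ready → EX (ready → running))).

Holds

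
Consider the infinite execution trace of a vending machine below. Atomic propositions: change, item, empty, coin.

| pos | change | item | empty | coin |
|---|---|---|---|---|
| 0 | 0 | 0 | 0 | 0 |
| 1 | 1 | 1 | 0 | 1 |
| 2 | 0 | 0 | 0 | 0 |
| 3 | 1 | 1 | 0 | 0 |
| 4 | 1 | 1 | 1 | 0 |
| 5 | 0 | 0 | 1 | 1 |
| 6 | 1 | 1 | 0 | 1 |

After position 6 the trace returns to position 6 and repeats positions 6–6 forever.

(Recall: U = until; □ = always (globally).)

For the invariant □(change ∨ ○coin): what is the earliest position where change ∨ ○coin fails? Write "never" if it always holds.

2

Check change ∨ ○coin at each position in order: 0 ✓, 1 ✓.
At position 2 the labels are {} and the next position 3 has {change, item}, so change ∨ ○coin is false there. This is the first violation.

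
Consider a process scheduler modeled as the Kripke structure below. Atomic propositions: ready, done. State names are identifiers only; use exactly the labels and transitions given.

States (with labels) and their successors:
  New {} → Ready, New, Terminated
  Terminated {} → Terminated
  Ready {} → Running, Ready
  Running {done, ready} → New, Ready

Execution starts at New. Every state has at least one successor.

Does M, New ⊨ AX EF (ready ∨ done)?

States satisfying EF (ready ∨ done): {New, Ready, Running}.
States satisfying AX EF (ready ∨ done): {Ready, Running}.
New ∉ Sat(AX EF (ready ∨ done)).

Violated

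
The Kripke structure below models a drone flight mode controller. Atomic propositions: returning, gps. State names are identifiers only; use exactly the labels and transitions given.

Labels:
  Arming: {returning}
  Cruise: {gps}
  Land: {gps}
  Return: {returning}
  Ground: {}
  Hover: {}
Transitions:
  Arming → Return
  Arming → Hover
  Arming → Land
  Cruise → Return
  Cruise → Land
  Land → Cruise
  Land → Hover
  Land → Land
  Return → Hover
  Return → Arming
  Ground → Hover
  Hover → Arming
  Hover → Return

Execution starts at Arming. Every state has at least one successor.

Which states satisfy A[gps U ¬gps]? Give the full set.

{Arming, Return, Ground, Hover}

States satisfying gps: {Cruise, Land}.
States satisfying ¬gps: {Arming, Return, Ground, Hover}.
States satisfying A[gps U ¬gps]: {Arming, Return, Ground, Hover}.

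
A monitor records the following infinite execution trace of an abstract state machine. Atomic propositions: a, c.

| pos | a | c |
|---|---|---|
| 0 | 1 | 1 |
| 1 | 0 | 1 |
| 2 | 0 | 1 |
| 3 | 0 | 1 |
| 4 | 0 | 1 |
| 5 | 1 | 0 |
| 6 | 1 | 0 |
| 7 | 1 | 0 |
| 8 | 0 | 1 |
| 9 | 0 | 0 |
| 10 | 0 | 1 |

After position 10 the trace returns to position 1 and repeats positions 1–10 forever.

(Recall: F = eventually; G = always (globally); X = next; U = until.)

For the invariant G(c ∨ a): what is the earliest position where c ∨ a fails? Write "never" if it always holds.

9

Check c ∨ a at each position in order: 0 ✓, 1 ✓, 2 ✓, 3 ✓, 4 ✓, 5 ✓, 6 ✓, 7 ✓, 8 ✓.
At position 9 the labels are {}, so c ∨ a is false there. This is the first violation.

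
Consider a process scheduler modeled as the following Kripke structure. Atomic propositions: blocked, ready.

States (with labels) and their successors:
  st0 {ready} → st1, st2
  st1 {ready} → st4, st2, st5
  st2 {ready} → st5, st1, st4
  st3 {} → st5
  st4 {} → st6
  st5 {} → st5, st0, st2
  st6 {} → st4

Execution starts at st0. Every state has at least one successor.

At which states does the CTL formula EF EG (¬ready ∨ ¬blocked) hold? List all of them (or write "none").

{st0, st1, st2, st3, st4, st5, st6}

States satisfying EG (¬ready ∨ ¬blocked): {st0, st1, st2, st3, st4, st5, st6}.
States satisfying EF EG (¬ready ∨ ¬blocked): {st0, st1, st2, st3, st4, st5, st6}.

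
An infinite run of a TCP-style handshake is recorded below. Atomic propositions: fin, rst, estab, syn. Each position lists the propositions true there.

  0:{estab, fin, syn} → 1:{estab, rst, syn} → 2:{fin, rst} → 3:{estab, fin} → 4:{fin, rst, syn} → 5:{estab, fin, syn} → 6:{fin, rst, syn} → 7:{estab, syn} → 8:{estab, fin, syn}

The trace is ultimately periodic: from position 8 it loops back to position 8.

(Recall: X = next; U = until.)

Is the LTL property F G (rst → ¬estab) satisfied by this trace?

G (rst → ¬estab) holds at position 2, which is reachable from 0, so F G (rst → ¬estab) holds.

Yes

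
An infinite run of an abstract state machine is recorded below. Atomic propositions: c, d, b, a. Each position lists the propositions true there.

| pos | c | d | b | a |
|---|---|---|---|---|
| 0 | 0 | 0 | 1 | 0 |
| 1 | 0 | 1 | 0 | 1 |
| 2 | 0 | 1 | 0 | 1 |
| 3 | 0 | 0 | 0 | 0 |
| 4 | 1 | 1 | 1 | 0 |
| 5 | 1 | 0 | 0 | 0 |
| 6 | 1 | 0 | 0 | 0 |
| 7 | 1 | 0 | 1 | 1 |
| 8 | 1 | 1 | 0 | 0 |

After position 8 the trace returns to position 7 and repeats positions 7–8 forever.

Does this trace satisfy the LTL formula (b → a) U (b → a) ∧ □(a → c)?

Walking from position 0: at position 0, b → a has not yet held and b → a fails, so (b → a) U (b → a) is false.
a → c must hold at every position from 0 onward. It fails at position 1, so □(a → c) is false.
Positions where a holds: 1, 2, 7.
Check c at each: 1→fails, 2→fails, 7→ok.
At position 0: (b → a) U (b → a) is false; □(a → c) is false; so (b → a) U (b → a) ∧ □(a → c) is false.

Does not hold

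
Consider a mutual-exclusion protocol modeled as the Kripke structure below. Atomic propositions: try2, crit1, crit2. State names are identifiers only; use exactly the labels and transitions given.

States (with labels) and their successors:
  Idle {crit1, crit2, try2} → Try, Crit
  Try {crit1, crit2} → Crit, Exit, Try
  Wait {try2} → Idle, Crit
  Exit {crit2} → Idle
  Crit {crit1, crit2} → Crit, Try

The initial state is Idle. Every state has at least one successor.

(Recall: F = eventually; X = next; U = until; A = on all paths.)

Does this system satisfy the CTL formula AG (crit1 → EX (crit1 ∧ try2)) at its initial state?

States satisfying crit1 → EX (crit1 ∧ try2): {Wait, Exit}.
States satisfying AG (crit1 → EX (crit1 ∧ try2)): ∅.
Crit is reachable from Idle and violates crit1 → EX (crit1 ∧ try2), so AG fails at Idle.
Idle ∉ Sat(AG (crit1 → EX (crit1 ∧ try2))).

Violated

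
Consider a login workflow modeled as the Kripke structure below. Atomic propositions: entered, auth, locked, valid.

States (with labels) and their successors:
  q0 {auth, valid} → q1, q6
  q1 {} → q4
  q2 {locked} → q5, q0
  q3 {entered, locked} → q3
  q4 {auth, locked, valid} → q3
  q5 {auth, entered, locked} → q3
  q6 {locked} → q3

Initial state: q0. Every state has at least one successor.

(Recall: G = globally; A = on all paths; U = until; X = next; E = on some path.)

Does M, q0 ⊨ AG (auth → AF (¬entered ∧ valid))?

Holds

States satisfying auth → AF (¬entered ∧ valid): {q0, q1, q2, q3, q4, q6}.
States satisfying AG (auth → AF (¬entered ∧ valid)): {q0, q1, q3, q4, q6}.
Every state reachable from q0 satisfies auth → AF (¬entered ∧ valid).
q0 ∈ Sat(AG (auth → AF (¬entered ∧ valid))).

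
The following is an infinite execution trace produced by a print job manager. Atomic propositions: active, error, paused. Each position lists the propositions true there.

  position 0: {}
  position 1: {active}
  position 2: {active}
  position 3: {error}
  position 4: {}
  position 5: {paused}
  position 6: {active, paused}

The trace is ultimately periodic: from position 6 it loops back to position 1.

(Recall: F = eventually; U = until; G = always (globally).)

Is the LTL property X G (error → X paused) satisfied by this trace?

The position after 0 is 1; G (error → X paused) is false there.

Does not hold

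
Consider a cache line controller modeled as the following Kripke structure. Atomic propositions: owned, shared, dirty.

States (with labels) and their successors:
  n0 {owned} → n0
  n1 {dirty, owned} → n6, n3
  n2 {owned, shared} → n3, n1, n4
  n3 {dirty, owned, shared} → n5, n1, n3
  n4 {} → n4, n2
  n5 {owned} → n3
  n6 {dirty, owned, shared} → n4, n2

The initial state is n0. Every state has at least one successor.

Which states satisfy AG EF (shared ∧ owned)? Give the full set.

{n1, n2, n3, n4, n5, n6}

States satisfying EF (shared ∧ owned): {n1, n2, n3, n4, n5, n6}.
States satisfying AG EF (shared ∧ owned): {n1, n2, n3, n4, n5, n6}.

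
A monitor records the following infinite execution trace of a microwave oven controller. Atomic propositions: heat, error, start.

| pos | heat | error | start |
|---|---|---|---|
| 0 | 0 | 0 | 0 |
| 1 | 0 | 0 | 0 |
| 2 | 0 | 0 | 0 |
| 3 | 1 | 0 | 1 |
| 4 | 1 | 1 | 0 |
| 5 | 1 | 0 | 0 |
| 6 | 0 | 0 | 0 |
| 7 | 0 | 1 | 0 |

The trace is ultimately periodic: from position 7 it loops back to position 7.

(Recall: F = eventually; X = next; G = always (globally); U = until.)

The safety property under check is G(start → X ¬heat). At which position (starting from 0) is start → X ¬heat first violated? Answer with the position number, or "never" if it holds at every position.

Check start → X ¬heat at each position in order: 0 ✓, 1 ✓, 2 ✓.
At position 3 the labels are {heat, start} and the next position 4 has {error, heat}, so start → X ¬heat is false there. This is the first violation.

3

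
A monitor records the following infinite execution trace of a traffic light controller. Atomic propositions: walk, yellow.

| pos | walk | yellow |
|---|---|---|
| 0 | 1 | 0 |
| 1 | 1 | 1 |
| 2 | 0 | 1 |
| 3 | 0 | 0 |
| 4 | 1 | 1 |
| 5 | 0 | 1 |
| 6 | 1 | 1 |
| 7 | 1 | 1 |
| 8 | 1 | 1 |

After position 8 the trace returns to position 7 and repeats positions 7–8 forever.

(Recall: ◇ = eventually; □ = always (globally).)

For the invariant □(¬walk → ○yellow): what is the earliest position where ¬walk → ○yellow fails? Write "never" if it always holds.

2

Check ¬walk → ○yellow at each position in order: 0 ✓, 1 ✓.
At position 2 the labels are {yellow} and the next position 3 has {}, so ¬walk → ○yellow is false there. This is the first violation.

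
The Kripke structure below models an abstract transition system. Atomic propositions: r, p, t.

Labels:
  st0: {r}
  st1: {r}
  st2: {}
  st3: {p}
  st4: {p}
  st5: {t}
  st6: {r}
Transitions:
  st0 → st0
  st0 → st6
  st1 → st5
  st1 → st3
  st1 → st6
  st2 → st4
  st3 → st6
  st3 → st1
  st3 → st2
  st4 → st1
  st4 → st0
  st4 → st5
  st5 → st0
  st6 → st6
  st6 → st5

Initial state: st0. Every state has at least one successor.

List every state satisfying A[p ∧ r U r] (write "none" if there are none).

States satisfying p ∧ r: ∅.
States satisfying r: {st0, st1, st6}.
States satisfying A[p ∧ r U r]: {st0, st1, st6}.

{st0, st1, st6}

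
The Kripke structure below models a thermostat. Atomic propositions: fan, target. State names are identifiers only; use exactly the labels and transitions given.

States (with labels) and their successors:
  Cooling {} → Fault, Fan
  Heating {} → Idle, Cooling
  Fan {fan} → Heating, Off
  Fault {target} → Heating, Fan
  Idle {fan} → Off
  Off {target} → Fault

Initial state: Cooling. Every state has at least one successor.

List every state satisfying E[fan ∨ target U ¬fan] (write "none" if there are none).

States satisfying fan ∨ target: {Fan, Fault, Idle, Off}.
States satisfying ¬fan: {Cooling, Heating, Fault, Off}.
States satisfying E[fan ∨ target U ¬fan]: {Cooling, Heating, Fan, Fault, Idle, Off}.

{Cooling, Heating, Fan, Fault, Idle, Off}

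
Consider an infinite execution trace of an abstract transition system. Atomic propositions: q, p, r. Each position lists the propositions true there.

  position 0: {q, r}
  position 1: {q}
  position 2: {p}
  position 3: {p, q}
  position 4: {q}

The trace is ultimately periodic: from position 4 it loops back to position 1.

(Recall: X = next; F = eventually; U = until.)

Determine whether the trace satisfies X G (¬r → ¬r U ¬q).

Holds

The position after 0 is 1; G (¬r → ¬r U ¬q) is true there.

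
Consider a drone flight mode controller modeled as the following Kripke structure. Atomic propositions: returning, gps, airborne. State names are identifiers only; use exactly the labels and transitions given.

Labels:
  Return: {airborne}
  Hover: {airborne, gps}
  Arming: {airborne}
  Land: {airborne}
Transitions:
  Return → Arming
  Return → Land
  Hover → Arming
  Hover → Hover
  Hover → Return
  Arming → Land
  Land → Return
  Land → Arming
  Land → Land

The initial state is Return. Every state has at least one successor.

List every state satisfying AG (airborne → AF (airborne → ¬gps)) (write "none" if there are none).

{Return, Arming, Land}

States satisfying airborne → AF (airborne → ¬gps): {Return, Arming, Land}.
States satisfying AG (airborne → AF (airborne → ¬gps)): {Return, Arming, Land}.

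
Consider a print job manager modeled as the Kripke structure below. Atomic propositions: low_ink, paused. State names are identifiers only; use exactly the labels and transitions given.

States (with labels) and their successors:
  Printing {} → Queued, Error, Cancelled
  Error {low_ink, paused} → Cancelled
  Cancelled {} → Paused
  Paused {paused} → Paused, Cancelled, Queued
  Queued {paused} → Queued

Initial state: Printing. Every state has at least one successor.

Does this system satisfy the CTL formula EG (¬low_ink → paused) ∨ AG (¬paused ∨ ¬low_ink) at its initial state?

States satisfying ¬low_ink → paused: {Error, Paused, Queued}.
States satisfying EG (¬low_ink → paused): {Paused, Queued}.
States satisfying ¬paused ∨ ¬low_ink: {Printing, Cancelled, Paused, Queued}.
States satisfying AG (¬paused ∨ ¬low_ink): {Cancelled, Paused, Queued}.
States satisfying EG (¬low_ink → paused) ∨ AG (¬paused ∨ ¬low_ink): {Cancelled, Paused, Queued}.
Printing ∉ Sat(EG (¬low_ink → paused) ∨ AG (¬paused ∨ ¬low_ink)).

Violated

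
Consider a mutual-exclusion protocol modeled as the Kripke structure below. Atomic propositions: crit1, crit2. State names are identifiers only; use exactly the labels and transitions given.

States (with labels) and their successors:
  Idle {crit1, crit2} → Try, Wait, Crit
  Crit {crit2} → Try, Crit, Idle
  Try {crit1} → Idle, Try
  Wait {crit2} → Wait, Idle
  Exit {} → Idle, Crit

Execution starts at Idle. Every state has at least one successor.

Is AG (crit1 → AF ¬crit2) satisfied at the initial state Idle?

Does not hold

States satisfying crit1 → AF ¬crit2: {Crit, Try, Wait, Exit}.
States satisfying AG (crit1 → AF ¬crit2): ∅.
Idle is reachable from Idle and violates crit1 → AF ¬crit2, so AG fails at Idle.
Idle ∉ Sat(AG (crit1 → AF ¬crit2)).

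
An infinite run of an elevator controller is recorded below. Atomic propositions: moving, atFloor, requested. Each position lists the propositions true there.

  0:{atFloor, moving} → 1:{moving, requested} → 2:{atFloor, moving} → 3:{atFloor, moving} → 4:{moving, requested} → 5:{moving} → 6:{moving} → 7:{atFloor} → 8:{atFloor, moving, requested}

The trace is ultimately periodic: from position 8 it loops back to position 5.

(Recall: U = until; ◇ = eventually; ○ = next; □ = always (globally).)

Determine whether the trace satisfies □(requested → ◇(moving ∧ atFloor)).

Yes

requested → ◇(moving ∧ atFloor) holds at every position 0..8, and those are all positions ever visited, so □(requested → ◇(moving ∧ atFloor)) holds.
Positions where requested holds: 1, 4, 8.
Check ◇(moving ∧ atFloor) at each: 1→ok, 4→ok, 8→ok.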